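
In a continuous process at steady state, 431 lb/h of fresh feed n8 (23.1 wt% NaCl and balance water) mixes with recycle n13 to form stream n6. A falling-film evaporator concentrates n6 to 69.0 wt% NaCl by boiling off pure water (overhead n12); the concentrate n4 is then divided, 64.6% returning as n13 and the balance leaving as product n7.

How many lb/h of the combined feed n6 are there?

Overall NaCl balance (none leaves overhead): NaCl in fresh feed = NaCl in product, i.e. 431×0.231 = (1−0.646)·n4·0.690.
n4 = 99.561/(0.690×0.354) = 407.6 lb/h.
Recycle n13 = 0.646×407.6 = 263.31 lb/h.
Combined feed n6 = 431 + 263.31 = 694.31 lb/h.

694.3 lb/h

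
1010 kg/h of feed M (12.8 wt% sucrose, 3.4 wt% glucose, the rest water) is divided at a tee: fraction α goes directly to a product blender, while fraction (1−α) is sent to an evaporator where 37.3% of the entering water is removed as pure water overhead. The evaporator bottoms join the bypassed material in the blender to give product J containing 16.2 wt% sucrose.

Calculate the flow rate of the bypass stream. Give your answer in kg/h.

All 1010×0.128 = 129.28 kg/h of sucrose reaches J, so J = 129.28/0.162 = 798.02 kg/h and vapour = 211.98 kg/h.
The evaporator receives (1−α)·1010 of feed at 0.838 water and removes 0.373 of that water:
0.373×0.838×(1−α)×1010 = 211.98
(1−α) = 211.98/315.7 = 0.6714;  α = 0.3286.
Bypass flow = 0.3286×1010 = 331.84 kg/h.

331.8 kg/h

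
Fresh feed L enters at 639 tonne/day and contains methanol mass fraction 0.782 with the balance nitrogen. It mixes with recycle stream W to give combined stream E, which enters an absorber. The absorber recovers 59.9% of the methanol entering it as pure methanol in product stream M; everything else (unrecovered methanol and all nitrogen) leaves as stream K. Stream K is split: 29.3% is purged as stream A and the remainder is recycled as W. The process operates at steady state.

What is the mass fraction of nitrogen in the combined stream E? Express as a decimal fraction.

0.405

nitrogen enters only via L and leaves only via the purge: 639×0.218 = 0.293×(nitrogen in K), and the absorber passes all nitrogen, so nitrogen in E = nitrogen in K = 475.43 tonne/day.
methanol in E: m_A = 639×0.782 + (1−0.293)·(1−0.599)·m_A, so m_A = 499.7/0.7165 = 697.42 tonne/day.
E = 697.42 + 475.43 = 1172.9 tonne/day.
nitrogen fraction in E = 475.43/1172.9 = 0.405.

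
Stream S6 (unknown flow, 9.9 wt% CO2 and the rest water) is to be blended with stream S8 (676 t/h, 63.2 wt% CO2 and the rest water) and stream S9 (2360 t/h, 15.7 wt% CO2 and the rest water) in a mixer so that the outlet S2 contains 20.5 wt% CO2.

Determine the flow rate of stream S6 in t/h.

Let S6 be the unknown flow. Total out = 3036 + S6.
CO2 balance: 797.75 + 0.099·S6 = 0.205·(3036 + S6)
(0.099 − 0.205)·S6 = 0.205×3036 − 797.75 = -175.37
S6 = -175.37 / -0.106 = 1654.5 t/h

1654 t/h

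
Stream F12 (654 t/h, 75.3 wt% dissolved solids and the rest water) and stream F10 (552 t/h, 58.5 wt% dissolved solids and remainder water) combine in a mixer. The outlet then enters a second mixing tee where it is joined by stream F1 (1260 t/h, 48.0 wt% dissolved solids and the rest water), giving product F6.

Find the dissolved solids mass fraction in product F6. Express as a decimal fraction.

0.576

Overall, product flow = 2466 t/h.
dissolved solids in = 654×0.753 + 552×0.585 + 1260×0.480 = 1420.2 t/h.
dissolved solids fraction in F6 = 0.576.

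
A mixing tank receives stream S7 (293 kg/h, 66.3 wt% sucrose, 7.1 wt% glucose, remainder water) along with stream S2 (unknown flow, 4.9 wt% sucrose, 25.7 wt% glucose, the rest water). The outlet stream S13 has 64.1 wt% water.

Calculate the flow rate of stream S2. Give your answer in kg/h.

Let S2 be the unknown flow. Total out = 293 + S2.
water balance: 77.938 + 0.694·S2 = 0.641·(293 + S2)
(0.694 − 0.641)·S2 = 0.641×293 − 77.938 = 109.88
S2 = 109.88 / 0.053 = 2073.1 kg/h

2073 kg/h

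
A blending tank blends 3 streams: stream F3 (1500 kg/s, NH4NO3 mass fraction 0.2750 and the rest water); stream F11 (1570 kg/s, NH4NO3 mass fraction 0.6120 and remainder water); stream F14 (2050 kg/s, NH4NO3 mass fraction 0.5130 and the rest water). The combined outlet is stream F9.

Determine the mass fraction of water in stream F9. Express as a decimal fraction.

Total flow out = 1500 + 1570 + 2050 = 5120 kg/s.
water in = 1500×0.725 + 1570×0.388 + 2050×0.487 = 2695 kg/s.
water mass fraction in F9 = 2695/5120 = 0.5264.

0.5264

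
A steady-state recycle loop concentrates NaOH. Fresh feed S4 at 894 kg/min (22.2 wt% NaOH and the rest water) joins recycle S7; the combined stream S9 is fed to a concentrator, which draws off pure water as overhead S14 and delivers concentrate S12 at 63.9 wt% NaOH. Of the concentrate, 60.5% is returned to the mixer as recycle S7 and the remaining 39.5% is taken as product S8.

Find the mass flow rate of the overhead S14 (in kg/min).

583.4 kg/min

Overall NaOH balance (none leaves overhead): NaOH in fresh feed = NaOH in product, i.e. 894×0.222 = (1−0.605)·S12·0.639.
S12 = 198.47/(0.639×0.395) = 786.31 kg/min.
Recycle S7 = 0.605×786.31 = 475.72 kg/min.
Combined feed S9 = 894 + 475.72 = 1369.7 kg/min.
Overhead S14 = S9 − S12 = 1369.7 − 786.31 = 583.41 kg/min.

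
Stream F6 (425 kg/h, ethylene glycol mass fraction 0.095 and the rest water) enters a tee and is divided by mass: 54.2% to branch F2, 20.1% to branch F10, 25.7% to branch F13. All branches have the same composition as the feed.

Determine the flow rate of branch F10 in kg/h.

Branch F10 flow = 0.201×425 = 85.425 kg/h.

85.43 kg/h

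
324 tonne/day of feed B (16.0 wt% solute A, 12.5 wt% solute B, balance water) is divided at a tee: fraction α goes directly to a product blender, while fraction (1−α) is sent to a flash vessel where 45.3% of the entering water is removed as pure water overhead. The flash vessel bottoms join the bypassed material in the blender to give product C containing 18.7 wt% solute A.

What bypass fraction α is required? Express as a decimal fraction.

All 324×0.160 = 51.84 tonne/day of solute A reaches C, so C = 51.84/0.187 = 277.22 tonne/day and vapour = 46.781 tonne/day.
The evaporator receives (1−α)·324 of feed at 0.715 water and removes 0.453 of that water:
0.453×0.715×(1−α)×324 = 46.781
(1−α) = 46.781/104.94 = 0.4458;  α = 0.5542.

0.554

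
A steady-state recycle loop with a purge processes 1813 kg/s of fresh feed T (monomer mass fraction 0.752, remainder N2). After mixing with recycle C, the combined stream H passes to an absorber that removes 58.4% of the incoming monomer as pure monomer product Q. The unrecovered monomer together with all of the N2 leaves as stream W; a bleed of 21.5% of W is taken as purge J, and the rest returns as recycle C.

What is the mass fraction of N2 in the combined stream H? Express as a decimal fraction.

N2 enters only via T and leaves only via the purge: 1813×0.248 = 0.215×(N2 in W), and the absorber passes all N2, so N2 in H = N2 in W = 2091.3 kg/s.
monomer in H: m_A = 1813×0.752 + (1−0.215)·(1−0.584)·m_A, so m_A = 1363.4/0.6734 = 2024.5 kg/s.
H = 2024.5 + 2091.3 = 4115.8 kg/s.
N2 fraction in H = 2091.3/4115.8 = 0.508.

0.508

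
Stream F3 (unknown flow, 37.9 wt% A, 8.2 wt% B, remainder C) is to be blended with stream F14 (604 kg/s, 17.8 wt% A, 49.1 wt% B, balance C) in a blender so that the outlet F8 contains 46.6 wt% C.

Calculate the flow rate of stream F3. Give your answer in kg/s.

1117 kg/s

Let F3 be the unknown flow. Total out = 604 + F3.
C balance: 199.92 + 0.539·F3 = 0.466·(604 + F3)
(0.539 − 0.466)·F3 = 0.466×604 − 199.92 = 81.54
F3 = 81.54 / 0.073 = 1117 kg/s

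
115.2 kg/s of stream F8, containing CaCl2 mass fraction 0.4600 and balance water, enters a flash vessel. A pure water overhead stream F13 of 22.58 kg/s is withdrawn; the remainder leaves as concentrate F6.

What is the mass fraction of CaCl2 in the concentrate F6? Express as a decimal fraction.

0.5721

CaCl2 is not removed: 115.2×0.460 = 52.992 kg/s of CaCl2 enters F6.
Concentrate = 115.2 − 22.58 = 92.62 kg/s.
Mass fraction = 52.992/92.62 = 0.5721.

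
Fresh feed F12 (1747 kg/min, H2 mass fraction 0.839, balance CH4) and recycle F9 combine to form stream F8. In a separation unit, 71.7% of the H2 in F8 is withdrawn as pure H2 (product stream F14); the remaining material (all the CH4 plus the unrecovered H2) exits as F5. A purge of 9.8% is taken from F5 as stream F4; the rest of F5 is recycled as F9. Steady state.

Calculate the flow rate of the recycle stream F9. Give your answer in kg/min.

3091 kg/min

CH4 enters only via F12 and leaves only via the purge: 1747×0.161 = 0.098×(CH4 in F5), and the separation unit passes all CH4, so CH4 in F8 = CH4 in F5 = 2870.1 kg/min.
H2 in F8: m_A = 1747×0.839 + (1−0.098)·(1−0.717)·m_A, so m_A = 1465.7/0.7447 = 1968.1 kg/min.
F5 = (1−0.717)×1968.1 + 2870.1 = 3427.1 kg/min.
Recycle F9 = (1−0.098)×3427.1 = 3091.2 kg/min.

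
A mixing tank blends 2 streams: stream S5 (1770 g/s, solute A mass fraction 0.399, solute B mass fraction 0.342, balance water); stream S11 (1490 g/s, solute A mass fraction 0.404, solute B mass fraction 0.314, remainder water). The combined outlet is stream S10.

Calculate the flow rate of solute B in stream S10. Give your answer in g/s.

1073 g/s

solute B out = solute B in = 1770×0.342 + 1490×0.314 = 1073.2 g/s.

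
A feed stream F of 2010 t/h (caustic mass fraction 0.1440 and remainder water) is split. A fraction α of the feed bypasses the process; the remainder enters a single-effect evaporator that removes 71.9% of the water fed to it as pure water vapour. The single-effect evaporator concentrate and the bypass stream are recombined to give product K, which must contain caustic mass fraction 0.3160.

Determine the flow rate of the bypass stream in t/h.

232.4 t/h

All 2010×0.144 = 289.44 t/h of caustic reaches K, so K = 289.44/0.316 = 915.95 t/h and vapour = 1094.1 t/h.
The evaporator receives (1−α)·2010 of feed at 0.856 water and removes 0.719 of that water:
0.719×0.856×(1−α)×2010 = 1094.1
(1−α) = 1094.1/1237.1 = 0.8844;  α = 0.1156.
Bypass flow = 0.1156×2010 = 232.4 t/h.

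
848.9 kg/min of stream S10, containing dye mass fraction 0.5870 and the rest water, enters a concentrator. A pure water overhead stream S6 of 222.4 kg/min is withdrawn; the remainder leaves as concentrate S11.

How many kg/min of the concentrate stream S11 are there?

626.5 kg/min

Concentrate = 848.9 − 222.4 = 626.5 kg/min.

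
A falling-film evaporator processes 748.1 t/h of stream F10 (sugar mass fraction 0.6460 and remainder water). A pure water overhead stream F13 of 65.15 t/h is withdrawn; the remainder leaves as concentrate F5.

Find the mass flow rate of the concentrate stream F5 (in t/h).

683 t/h

Concentrate = 748.1 − 65.15 = 682.95 t/h.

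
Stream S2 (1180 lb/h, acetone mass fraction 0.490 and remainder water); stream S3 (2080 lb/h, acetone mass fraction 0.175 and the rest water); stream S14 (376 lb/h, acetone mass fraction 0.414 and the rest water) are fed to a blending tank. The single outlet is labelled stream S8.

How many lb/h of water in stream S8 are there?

water out = water in = 1180×0.510 + 2080×0.825 + 376×0.586 = 2538.1 lb/h.

2538 lb/h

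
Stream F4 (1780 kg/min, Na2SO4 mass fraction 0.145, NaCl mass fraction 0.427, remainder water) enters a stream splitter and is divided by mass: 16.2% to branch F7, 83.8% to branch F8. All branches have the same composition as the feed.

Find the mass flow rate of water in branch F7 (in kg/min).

123.4 kg/min

Branch F7 total = 0.162×1780 = 288.36 kg/min.
water in F7 = 0.428×288.36 = 123.42 kg/min.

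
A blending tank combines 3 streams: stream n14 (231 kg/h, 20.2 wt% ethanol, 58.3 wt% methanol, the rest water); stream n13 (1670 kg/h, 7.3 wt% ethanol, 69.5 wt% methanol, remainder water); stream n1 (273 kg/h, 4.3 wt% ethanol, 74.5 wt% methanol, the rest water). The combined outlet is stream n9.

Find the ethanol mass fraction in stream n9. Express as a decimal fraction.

0.083

Total flow out = 231 + 1670 + 273 = 2174 kg/h.
ethanol in = 231×0.202 + 1670×0.073 + 273×0.043 = 180.31 kg/h.
ethanol mass fraction in n9 = 180.31/2174 = 0.083.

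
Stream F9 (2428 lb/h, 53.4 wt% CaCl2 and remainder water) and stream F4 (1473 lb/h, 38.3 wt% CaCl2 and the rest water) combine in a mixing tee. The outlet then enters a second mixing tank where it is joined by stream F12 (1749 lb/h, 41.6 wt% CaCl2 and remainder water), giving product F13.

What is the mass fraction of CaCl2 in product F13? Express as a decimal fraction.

0.4581

Overall, product flow = 5650 lb/h.
CaCl2 in = 2428×0.534 + 1473×0.383 + 1749×0.416 = 2588.3 lb/h.
CaCl2 fraction in F13 = 0.4581.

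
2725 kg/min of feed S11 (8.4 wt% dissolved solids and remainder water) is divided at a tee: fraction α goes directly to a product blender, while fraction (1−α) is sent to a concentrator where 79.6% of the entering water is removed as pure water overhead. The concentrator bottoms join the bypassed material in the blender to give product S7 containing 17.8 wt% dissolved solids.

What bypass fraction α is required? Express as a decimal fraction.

All 2725×0.084 = 228.9 kg/min of dissolved solids reaches S7, so S7 = 228.9/0.178 = 1286 kg/min and vapour = 1439 kg/min.
The evaporator receives (1−α)·2725 of feed at 0.916 water and removes 0.796 of that water:
0.796×0.916×(1−α)×2725 = 1439
(1−α) = 1439/1986.9 = 0.7243;  α = 0.2757.

0.276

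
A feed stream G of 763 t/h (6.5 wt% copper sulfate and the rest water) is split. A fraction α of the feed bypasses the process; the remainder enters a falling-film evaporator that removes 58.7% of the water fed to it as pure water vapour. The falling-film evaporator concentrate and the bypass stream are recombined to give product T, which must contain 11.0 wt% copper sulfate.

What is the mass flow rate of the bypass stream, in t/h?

194.3 t/h

All 763×0.065 = 49.595 t/h of copper sulfate reaches T, so T = 49.595/0.110 = 450.86 t/h and vapour = 312.14 t/h.
The evaporator receives (1−α)·763 of feed at 0.935 water and removes 0.587 of that water:
0.587×0.935×(1−α)×763 = 312.14
(1−α) = 312.14/418.77 = 0.7454;  α = 0.2546.
Bypass flow = 0.2546×763 = 194.29 t/h.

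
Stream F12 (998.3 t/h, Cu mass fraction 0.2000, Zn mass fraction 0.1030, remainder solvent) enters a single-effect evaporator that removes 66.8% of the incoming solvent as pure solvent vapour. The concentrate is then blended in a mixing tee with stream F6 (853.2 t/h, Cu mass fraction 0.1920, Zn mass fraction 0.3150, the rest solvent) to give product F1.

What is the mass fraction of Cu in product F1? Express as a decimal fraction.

Vapour removed = 0.668×0.697×998.3 = 464.8 t/h; concentrate = 533.5 t/h.
Cu reaching the mixer = 199.66 (from concentrate) + 853.2×0.192 = 363.47 t/h.
Product flow = 533.5 + 853.2 = 1386.7 t/h; Cu fraction = 0.2621.

0.2621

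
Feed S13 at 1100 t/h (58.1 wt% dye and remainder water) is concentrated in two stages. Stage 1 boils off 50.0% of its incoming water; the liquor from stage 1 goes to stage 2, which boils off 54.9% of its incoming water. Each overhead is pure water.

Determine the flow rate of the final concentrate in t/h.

743 t/h

water in feed = 1100×0.419 = 460.9 t/h.
After stage 1: water left = (1−0.500)×460.9 = 230.45; stream total = 869.55 t/h.
After stage 2: water left = (1−0.549)×230.45 = 103.93; final concentrate = 743.03 t/h.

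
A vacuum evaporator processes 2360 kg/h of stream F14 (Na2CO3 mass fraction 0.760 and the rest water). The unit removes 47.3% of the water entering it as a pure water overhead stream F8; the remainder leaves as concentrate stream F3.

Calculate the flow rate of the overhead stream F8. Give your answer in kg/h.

water entering = 2360×0.240 = 566.4 kg/h; overhead removed = 0.473×566.4 = 267.91 kg/h.

267.9 kg/h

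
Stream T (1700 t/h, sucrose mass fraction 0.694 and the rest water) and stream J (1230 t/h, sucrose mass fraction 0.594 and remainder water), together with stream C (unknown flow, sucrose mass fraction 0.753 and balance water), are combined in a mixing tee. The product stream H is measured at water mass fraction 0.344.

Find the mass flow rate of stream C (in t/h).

Let C be the unknown flow. Total out = 2930 + C.
water balance: 1019.6 + 0.247·C = 0.344·(2930 + C)
(0.247 − 0.344)·C = 0.344×2930 − 1019.6 = -11.66
C = -11.66 / -0.097 = 120.21 t/h

120.2 t/h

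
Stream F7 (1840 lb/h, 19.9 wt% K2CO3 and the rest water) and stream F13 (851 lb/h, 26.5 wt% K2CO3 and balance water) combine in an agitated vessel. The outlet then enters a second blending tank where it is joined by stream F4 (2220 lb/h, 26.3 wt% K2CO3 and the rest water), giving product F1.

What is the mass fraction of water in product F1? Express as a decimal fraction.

Overall, product flow = 4911 lb/h.
water in = 1840×0.801 + 851×0.735 + 2220×0.737 = 3735.5 lb/h.
water fraction in F1 = 0.761.

0.761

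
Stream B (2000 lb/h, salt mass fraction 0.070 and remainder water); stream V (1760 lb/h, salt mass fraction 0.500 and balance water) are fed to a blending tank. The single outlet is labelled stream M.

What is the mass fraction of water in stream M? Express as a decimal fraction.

0.729

Total flow out = 2000 + 1760 = 3760 lb/h.
water in = 2000×0.930 + 1760×0.500 = 2740 lb/h.
water mass fraction in M = 2740/3760 = 0.729.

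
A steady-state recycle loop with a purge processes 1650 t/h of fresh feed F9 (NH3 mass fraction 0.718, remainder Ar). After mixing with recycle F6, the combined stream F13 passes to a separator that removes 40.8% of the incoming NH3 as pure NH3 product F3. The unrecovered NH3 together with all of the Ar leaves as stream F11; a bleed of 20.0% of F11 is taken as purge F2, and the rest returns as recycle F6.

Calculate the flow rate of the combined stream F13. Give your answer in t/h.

4577 t/h

Ar enters only via F9 and leaves only via the purge: 1650×0.282 = 0.200×(Ar in F11), and the separator passes all Ar, so Ar in F13 = Ar in F11 = 2326.5 t/h.
NH3 in F13: m_A = 1650×0.718 + (1−0.200)·(1−0.408)·m_A, so m_A = 1184.7/0.5264 = 2250.6 t/h.
F13 = 2250.6 + 2326.5 = 4577.1 t/h.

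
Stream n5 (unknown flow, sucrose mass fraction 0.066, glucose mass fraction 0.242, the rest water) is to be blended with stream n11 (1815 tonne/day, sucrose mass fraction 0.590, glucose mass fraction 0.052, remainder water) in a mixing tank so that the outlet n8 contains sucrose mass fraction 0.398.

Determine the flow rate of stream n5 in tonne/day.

1050 tonne/day

Let n5 be the unknown flow. Total out = 1815 + n5.
sucrose balance: 1070.8 + 0.066·n5 = 0.398·(1815 + n5)
(0.066 − 0.398)·n5 = 0.398×1815 − 1070.8 = -348.48
n5 = -348.48 / -0.332 = 1049.6 tonne/day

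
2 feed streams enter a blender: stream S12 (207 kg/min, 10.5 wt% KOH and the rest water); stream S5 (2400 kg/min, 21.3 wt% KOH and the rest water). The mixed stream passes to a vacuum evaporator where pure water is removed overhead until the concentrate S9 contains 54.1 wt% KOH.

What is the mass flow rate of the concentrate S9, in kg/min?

985.1 kg/min

KOH entering = 207×0.105 + 2400×0.213 = 532.93 kg/min.
All KOH reports to S9, so S9 = 532.93/0.541 = 985.09 kg/min.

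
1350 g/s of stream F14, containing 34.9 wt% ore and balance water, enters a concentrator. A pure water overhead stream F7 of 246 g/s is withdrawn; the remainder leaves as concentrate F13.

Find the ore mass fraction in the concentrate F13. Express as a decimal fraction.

0.427

ore is not removed: 1350×0.349 = 471.15 g/s of ore enters F13.
Concentrate = 1350 − 246 = 1104 g/s.
Mass fraction = 471.15/1104 = 0.427.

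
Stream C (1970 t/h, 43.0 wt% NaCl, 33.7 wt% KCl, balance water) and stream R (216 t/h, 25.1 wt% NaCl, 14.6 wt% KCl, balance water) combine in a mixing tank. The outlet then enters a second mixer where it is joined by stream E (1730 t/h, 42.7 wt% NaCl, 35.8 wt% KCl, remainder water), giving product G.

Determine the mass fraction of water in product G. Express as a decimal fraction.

Overall, product flow = 3916 t/h.
water in = 1970×0.233 + 216×0.603 + 1730×0.215 = 961.21 t/h.
water fraction in G = 0.2455.

0.2455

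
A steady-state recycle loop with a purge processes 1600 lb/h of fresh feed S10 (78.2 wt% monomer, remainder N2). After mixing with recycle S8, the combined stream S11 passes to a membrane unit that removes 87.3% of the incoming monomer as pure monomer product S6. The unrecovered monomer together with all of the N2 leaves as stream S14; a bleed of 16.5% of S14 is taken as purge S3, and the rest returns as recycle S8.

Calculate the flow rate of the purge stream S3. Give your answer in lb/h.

378.1 lb/h

N2 enters only via S10 and leaves only via the purge: 1600×0.218 = 0.165×(N2 in S14), and the membrane unit passes all N2, so N2 in S11 = N2 in S14 = 2113.9 lb/h.
monomer in S11: m_A = 1600×0.782 + (1−0.165)·(1−0.873)·m_A, so m_A = 1251.2/0.8940 = 1399.6 lb/h.
S14 = (1−0.873)×1399.6 + 2113.9 = 2291.7 lb/h.
Purge S3 = 0.165×2291.7 = 378.13 lb/h.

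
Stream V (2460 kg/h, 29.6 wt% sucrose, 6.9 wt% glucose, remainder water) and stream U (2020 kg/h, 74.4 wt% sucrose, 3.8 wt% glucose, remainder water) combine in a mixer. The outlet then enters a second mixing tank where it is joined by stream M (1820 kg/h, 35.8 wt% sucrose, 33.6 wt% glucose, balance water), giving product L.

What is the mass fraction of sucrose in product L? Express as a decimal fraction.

0.4576

Overall, product flow = 6300 kg/h.
sucrose in = 2460×0.296 + 2020×0.744 + 1820×0.358 = 2882.6 kg/h.
sucrose fraction in L = 0.4576.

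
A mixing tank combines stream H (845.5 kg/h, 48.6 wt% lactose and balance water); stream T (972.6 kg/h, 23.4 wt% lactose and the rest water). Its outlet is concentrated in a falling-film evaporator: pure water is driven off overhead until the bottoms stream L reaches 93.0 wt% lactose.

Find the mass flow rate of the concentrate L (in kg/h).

686.6 kg/h

lactose entering = 845.5×0.486 + 972.6×0.234 = 638.5 kg/h.
All lactose reports to L, so L = 638.5/0.930 = 686.56 kg/h.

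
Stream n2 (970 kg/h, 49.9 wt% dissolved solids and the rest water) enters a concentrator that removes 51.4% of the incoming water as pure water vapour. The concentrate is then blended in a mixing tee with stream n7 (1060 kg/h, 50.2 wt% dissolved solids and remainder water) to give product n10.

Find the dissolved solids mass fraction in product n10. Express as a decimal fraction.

Vapour removed = 0.514×0.501×970 = 249.79 kg/h; concentrate = 720.21 kg/h.
dissolved solids reaching the mixer = 484.03 (from concentrate) + 1060×0.502 = 1016.1 kg/h.
Product flow = 720.21 + 1060 = 1780.2 kg/h; dissolved solids fraction = 0.571.

0.571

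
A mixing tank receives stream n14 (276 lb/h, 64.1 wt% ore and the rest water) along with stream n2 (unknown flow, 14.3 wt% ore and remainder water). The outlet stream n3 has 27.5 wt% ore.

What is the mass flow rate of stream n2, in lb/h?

Let n2 be the unknown flow. Total out = 276 + n2.
ore balance: 176.92 + 0.143·n2 = 0.275·(276 + n2)
(0.143 − 0.275)·n2 = 0.275×276 − 176.92 = -101.02
n2 = -101.02 / -0.132 = 765.27 lb/h

765.3 lb/h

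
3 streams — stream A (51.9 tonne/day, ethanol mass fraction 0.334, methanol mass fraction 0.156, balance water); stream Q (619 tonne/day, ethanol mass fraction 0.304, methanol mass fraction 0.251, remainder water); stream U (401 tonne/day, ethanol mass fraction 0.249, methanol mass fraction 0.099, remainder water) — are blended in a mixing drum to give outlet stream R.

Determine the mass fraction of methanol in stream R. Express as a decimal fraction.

Total flow out = 51.9 + 619 + 401 = 1071.9 tonne/day.
methanol in = 51.9×0.156 + 619×0.251 + 401×0.099 = 203.16 tonne/day.
methanol mass fraction in R = 203.16/1071.9 = 0.190.

0.190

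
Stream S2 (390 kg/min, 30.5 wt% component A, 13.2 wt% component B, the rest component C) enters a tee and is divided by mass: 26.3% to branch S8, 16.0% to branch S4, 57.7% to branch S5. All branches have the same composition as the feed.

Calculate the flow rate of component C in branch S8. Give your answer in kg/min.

57.75 kg/min

Branch S8 total = 0.263×390 = 102.57 kg/min.
component C in S8 = 0.563×102.57 = 57.747 kg/min.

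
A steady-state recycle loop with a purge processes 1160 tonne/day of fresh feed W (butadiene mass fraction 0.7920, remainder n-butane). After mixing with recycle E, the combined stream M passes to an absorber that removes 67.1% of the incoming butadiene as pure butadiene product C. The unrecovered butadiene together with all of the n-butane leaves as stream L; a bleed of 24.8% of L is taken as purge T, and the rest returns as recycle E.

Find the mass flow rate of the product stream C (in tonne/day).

819.1 tonne/day

butadiene in M: m_A = 1160×0.792 + (1−0.248)·(1−0.671)·m_A, so m_A = 918.72/0.7526 = 1220.7 tonne/day.
Product C = 0.671×1220.7 = 819.12 tonne/day.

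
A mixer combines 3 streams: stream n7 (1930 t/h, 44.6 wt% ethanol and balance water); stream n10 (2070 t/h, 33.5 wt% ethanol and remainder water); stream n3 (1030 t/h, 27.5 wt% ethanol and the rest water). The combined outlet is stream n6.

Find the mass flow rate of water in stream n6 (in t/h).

3193 t/h

water out = water in = 1930×0.554 + 2070×0.665 + 1030×0.725 = 3192.5 t/h.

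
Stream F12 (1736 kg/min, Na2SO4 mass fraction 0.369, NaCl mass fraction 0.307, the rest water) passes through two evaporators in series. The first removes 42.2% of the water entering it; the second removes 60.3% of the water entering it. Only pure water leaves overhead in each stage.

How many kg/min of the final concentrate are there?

water in feed = 1736×0.324 = 562.46 kg/min.
After stage 1: water left = (1−0.422)×562.46 = 325.1; stream total = 1498.6 kg/min.
After stage 2: water left = (1−0.603)×325.1 = 129.07; final concentrate = 1302.6 kg/min.

1303 kg/min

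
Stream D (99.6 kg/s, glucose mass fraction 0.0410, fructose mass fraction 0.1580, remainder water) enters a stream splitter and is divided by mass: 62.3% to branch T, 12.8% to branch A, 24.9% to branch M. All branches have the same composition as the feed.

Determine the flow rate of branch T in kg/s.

Branch T flow = 0.623×99.6 = 62.051 kg/s.

62.05 kg/s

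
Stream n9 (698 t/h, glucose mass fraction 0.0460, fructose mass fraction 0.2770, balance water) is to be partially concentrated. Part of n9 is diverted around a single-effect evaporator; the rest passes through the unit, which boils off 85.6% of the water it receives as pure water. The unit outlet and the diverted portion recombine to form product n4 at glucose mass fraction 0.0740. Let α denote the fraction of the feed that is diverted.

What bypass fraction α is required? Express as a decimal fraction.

All 698×0.046 = 32.108 t/h of glucose reaches n4, so n4 = 32.108/0.074 = 433.89 t/h and vapour = 264.11 t/h.
The evaporator receives (1−α)·698 of feed at 0.677 water and removes 0.856 of that water:
0.856×0.677×(1−α)×698 = 264.11
(1−α) = 264.11/404.5 = 0.6529;  α = 0.3471.

0.347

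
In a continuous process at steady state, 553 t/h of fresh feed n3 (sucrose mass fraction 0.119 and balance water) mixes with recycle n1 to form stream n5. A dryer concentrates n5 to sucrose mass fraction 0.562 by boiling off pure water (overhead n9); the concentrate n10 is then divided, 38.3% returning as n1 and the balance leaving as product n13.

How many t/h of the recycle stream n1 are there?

72.69 t/h

Overall sucrose balance (none leaves overhead): sucrose in fresh feed = sucrose in product, i.e. 553×0.119 = (1−0.383)·n10·0.562.
n10 = 65.807/(0.562×0.617) = 189.78 t/h.
Recycle n1 = 0.383×189.78 = 72.686 t/h.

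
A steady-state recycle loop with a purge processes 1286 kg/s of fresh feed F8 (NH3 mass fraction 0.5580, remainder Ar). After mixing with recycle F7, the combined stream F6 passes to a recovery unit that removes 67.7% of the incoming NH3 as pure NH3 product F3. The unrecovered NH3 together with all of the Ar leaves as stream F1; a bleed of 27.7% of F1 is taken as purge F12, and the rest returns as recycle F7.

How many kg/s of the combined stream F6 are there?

Ar enters only via F8 and leaves only via the purge: 1286×0.442 = 0.277×(Ar in F1), and the recovery unit passes all Ar, so Ar in F6 = Ar in F1 = 2052 kg/s.
NH3 in F6: m_A = 1286×0.558 + (1−0.277)·(1−0.677)·m_A, so m_A = 717.59/0.7665 = 936.22 kg/s.
F6 = 936.22 + 2052 = 2988.3 kg/s.

2988 kg/s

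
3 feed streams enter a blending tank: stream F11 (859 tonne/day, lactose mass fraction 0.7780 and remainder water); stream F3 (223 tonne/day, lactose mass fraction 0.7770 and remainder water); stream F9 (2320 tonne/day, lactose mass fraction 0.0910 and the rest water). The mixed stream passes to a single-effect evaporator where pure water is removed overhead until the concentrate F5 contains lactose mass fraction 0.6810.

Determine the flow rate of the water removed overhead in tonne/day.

lactose entering = 859×0.778 + 223×0.777 + 2320×0.091 = 1052.7 tonne/day.
All lactose reports to F5, so F5 = 1052.7/0.681 = 1545.8 tonne/day.
Total feed = 3402 tonne/day; overhead = 3402 − 1545.8 = 1856.2 tonne/day.

1856 tonne/day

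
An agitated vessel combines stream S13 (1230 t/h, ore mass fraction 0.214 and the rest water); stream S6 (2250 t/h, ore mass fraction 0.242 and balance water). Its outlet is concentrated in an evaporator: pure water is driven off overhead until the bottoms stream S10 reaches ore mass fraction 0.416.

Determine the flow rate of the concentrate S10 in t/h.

ore entering = 1230×0.214 + 2250×0.242 = 807.72 t/h.
All ore reports to S10, so S10 = 807.72/0.416 = 1941.6 t/h.

1942 t/h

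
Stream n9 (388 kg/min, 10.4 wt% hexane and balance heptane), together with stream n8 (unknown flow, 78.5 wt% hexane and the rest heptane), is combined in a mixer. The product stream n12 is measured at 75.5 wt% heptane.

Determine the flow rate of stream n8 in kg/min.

101.3 kg/min

Let n8 be the unknown flow. Total out = 388 + n8.
heptane balance: 347.65 + 0.215·n8 = 0.755·(388 + n8)
(0.215 − 0.755)·n8 = 0.755×388 − 347.65 = -54.708
n8 = -54.708 / -0.540 = 101.31 kg/min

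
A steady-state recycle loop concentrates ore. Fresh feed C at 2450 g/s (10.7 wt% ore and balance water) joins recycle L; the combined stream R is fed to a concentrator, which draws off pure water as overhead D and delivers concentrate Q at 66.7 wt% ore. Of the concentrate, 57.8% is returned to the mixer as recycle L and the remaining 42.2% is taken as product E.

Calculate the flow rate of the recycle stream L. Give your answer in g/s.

538.3 g/s

Overall ore balance (none leaves overhead): ore in fresh feed = ore in product, i.e. 2450×0.107 = (1−0.578)·Q·0.667.
Q = 262.15/(0.667×0.422) = 931.35 g/s.
Recycle L = 0.578×931.35 = 538.32 g/s.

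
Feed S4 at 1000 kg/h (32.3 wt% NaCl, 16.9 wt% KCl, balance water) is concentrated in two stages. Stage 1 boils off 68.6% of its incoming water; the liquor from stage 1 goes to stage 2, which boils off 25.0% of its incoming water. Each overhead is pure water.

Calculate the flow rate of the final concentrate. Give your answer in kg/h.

water in feed = 1000×0.508 = 508 kg/h.
After stage 1: water left = (1−0.686)×508 = 159.51; stream total = 651.51 kg/h.
After stage 2: water left = (1−0.250)×159.51 = 119.63; final concentrate = 611.63 kg/h.

611.6 kg/h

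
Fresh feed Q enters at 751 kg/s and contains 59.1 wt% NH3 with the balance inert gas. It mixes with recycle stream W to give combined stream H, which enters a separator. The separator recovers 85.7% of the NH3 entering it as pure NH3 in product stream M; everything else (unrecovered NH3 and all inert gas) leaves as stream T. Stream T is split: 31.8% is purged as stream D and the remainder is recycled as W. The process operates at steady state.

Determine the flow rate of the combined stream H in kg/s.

inert gas enters only via Q and leaves only via the purge: 751×0.409 = 0.318×(inert gas in T), and the separator passes all inert gas, so inert gas in H = inert gas in T = 965.91 kg/s.
NH3 in H: m_A = 751×0.591 + (1−0.318)·(1−0.857)·m_A, so m_A = 443.84/0.9025 = 491.8 kg/s.
H = 491.8 + 965.91 = 1457.7 kg/s.

1458 kg/s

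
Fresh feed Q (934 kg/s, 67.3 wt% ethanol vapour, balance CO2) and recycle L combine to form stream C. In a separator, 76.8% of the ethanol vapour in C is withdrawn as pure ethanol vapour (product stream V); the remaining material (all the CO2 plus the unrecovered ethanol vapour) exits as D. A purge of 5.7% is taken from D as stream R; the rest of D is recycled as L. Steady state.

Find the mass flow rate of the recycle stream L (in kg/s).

5229 kg/s

CO2 enters only via Q and leaves only via the purge: 934×0.327 = 0.057×(CO2 in D), and the separator passes all CO2, so CO2 in C = CO2 in D = 5358.2 kg/s.
ethanol vapour in C: m_A = 934×0.673 + (1−0.057)·(1−0.768)·m_A, so m_A = 628.58/0.7812 = 804.61 kg/s.
D = (1−0.768)×804.61 + 5358.2 = 5544.9 kg/s.
Recycle L = (1−0.057)×5544.9 = 5228.8 kg/s.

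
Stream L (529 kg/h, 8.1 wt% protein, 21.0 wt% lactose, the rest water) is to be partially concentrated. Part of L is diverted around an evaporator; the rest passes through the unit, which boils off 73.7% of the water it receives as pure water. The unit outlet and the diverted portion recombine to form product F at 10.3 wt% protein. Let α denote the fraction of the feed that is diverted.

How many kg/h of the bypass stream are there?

312.8 kg/h

All 529×0.081 = 42.849 kg/h of protein reaches F, so F = 42.849/0.103 = 416.01 kg/h and vapour = 112.99 kg/h.
The evaporator receives (1−α)·529 of feed at 0.709 water and removes 0.737 of that water:
0.737×0.709×(1−α)×529 = 112.99
(1−α) = 112.99/276.42 = 0.4088;  α = 0.5912.
Bypass flow = 0.5912×529 = 312.76 kg/h.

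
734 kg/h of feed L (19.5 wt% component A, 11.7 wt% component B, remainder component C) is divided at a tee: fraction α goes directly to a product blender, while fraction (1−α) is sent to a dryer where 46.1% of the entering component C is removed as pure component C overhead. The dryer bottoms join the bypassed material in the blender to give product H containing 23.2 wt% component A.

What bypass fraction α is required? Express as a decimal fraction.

All 734×0.195 = 143.13 kg/h of component A reaches H, so H = 143.13/0.232 = 616.94 kg/h and vapour = 117.06 kg/h.
The evaporator receives (1−α)·734 of feed at 0.688 component C and removes 0.461 of that component C:
0.461×0.688×(1−α)×734 = 117.06
(1−α) = 117.06/232.8 = 0.5028;  α = 0.4972.

0.497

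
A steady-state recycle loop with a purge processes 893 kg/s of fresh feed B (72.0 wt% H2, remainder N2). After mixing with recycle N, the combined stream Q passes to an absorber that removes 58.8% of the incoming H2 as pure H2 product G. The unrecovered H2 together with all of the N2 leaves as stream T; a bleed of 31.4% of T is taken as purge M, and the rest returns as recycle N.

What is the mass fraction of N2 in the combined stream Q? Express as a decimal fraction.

0.470

N2 enters only via B and leaves only via the purge: 893×0.280 = 0.314×(N2 in T), and the absorber passes all N2, so N2 in Q = N2 in T = 796.31 kg/s.
H2 in Q: m_A = 893×0.720 + (1−0.314)·(1−0.588)·m_A, so m_A = 642.96/0.7174 = 896.28 kg/s.
Q = 896.28 + 796.31 = 1692.6 kg/s.
N2 fraction in Q = 796.31/1692.6 = 0.470.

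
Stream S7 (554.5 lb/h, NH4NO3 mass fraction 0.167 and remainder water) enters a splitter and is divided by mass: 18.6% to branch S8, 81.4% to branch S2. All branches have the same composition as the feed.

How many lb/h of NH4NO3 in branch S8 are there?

17.22 lb/h

Branch S8 total = 0.186×554.5 = 103.14 lb/h.
NH4NO3 in S8 = 0.167×103.14 = 17.224 lb/h.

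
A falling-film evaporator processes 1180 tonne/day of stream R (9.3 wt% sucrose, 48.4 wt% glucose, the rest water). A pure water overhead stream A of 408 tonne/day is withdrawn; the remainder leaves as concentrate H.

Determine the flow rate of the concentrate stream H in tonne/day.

772 tonne/day

Concentrate = 1180 − 408 = 772 tonne/day.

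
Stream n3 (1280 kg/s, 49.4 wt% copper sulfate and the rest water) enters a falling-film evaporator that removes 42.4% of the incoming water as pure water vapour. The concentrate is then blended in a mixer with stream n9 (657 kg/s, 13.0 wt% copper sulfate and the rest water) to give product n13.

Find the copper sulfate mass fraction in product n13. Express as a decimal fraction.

0.432

Vapour removed = 0.424×0.506×1280 = 274.62 kg/s; concentrate = 1005.4 kg/s.
copper sulfate reaching the mixer = 632.32 (from concentrate) + 657×0.130 = 717.73 kg/s.
Product flow = 1005.4 + 657 = 1662.4 kg/s; copper sulfate fraction = 0.432.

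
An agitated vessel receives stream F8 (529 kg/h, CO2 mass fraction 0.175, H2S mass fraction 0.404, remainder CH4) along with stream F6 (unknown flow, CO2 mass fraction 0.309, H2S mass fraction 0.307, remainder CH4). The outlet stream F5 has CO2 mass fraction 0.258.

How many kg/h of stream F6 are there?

860.9 kg/h

Let F6 be the unknown flow. Total out = 529 + F6.
CO2 balance: 92.575 + 0.309·F6 = 0.258·(529 + F6)
(0.309 − 0.258)·F6 = 0.258×529 − 92.575 = 43.907
F6 = 43.907 / 0.051 = 860.92 kg/h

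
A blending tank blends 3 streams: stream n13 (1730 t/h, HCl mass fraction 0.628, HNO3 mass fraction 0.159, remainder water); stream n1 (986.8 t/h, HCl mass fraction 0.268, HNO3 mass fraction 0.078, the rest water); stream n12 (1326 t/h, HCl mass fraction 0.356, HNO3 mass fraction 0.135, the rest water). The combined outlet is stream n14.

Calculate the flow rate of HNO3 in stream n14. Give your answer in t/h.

531.1 t/h

HNO3 out = HNO3 in = 1730×0.159 + 986.8×0.078 + 1326×0.135 = 531.05 t/h.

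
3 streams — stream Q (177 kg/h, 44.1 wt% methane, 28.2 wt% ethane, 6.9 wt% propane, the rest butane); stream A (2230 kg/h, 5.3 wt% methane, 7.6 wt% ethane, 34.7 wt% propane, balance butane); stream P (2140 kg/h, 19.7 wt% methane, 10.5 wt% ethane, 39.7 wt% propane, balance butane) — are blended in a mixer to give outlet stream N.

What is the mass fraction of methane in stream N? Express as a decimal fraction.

Total flow out = 177 + 2230 + 2140 = 4547 kg/h.
methane in = 177×0.441 + 2230×0.053 + 2140×0.197 = 617.83 kg/h.
methane mass fraction in N = 617.83/4547 = 0.1359.

0.1359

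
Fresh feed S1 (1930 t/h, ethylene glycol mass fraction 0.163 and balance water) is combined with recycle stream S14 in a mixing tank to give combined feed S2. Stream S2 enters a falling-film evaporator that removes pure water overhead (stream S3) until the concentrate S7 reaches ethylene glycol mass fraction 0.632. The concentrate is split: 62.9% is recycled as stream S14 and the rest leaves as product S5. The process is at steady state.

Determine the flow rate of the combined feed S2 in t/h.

Overall ethylene glycol balance (none leaves overhead): ethylene glycol in fresh feed = ethylene glycol in product, i.e. 1930×0.163 = (1−0.629)·S7·0.632.
S7 = 314.59/(0.632×0.371) = 1341.7 t/h.
Recycle S14 = 0.629×1341.7 = 843.93 t/h.
Combined feed S2 = 1930 + 843.93 = 2773.9 t/h.

2774 t/h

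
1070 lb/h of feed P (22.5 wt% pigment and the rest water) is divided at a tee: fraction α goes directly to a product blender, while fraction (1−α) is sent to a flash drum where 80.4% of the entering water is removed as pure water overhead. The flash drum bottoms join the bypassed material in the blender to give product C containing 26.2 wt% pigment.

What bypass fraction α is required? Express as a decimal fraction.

0.773

All 1070×0.225 = 240.75 lb/h of pigment reaches C, so C = 240.75/0.262 = 918.89 lb/h and vapour = 151.11 lb/h.
The evaporator receives (1−α)·1070 of feed at 0.775 water and removes 0.804 of that water:
0.804×0.775×(1−α)×1070 = 151.11
(1−α) = 151.11/666.72 = 0.2266;  α = 0.7734.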